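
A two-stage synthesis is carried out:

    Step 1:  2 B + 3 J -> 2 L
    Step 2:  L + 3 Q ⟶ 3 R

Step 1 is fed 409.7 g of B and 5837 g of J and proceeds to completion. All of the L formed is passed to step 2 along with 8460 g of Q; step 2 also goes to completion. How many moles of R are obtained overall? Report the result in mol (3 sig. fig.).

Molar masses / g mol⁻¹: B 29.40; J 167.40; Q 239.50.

35.3 mol

Step 1:
n(B) = 409.7 / 29.40 = 13.94 mol
n(J) = 5837 / 167.40 = 34.87 mol
n/ν → B: 6.970, J: 11.62; B is limiting.
n(L) produced = (2/2) × 13.94 = 13.94 mol
Step 2:
n(L) available = 13.94 mol
n(Q) = 8460 / 239.50 = 35.32 mol
n/ν → L: 13.94, Q: 11.77; Q is limiting.
n(R) = (3/3) × 35.32 = 35.32 mol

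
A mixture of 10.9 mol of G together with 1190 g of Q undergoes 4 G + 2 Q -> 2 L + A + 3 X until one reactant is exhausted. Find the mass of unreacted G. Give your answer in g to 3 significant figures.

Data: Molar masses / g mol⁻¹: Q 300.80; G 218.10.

652 g

n(G) = 10.90 mol
n(Q) = 1190 / 300.80 = 3.956 mol
n/ν for G = 10.90/4 = 2.725
n/ν for Q = 3.956/2 = 1.978
Smallest n/ν is Q → limiting reagent.
G consumed = (4/2) × 3.956 = 7.912 mol
G remaining = 10.90 − 7.912 = 2.988 mol
mass = 2.988 × 218.10 = 651.7 g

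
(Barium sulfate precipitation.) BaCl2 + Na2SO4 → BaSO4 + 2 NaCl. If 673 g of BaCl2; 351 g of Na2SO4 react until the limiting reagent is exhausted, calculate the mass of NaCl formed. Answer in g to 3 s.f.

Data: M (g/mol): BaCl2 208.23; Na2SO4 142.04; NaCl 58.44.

n(BaCl2) = 673.0 / 208.23 = 3.232 mol
n(Na2SO4) = 351.0 / 142.04 = 2.471 mol
n/ν → BaCl2: 3.232, Na2SO4: 2.471; Na2SO4 is limiting.
n(NaCl) = (2/1) × 2.471 = 4.942 mol
mass = 4.942 × 58.44 = 288.8 g

289 g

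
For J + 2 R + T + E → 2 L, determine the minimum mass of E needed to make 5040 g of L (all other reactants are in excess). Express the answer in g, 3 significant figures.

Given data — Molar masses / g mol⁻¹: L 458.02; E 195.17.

1070 g

n(L) = 5040 / 458.02 = 11.00 mol
n(E) = (1/2) × 11.00 = 5.500 mol
mass = 5.500 × 195.17 = 1073 g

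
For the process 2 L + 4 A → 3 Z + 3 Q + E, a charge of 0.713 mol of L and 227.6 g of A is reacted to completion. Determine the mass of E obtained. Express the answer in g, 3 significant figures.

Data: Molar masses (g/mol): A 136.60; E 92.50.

33.0 g

n(L) = 0.7130 mol
n(A) = 227.6 / 136.60 = 1.666 mol
n/ν for L = 0.7130/2 = 0.3565
n/ν for A = 1.666/4 = 0.4165
Smallest n/ν is L → limiting reagent.
n(E) = (1/2) × 0.7130 = 0.3565 mol
mass = 0.3565 × 92.50 = 32.98 g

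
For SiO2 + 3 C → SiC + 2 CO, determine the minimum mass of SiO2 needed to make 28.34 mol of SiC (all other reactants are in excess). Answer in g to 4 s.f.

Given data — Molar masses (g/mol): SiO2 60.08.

n(SiC) = 28.34 mol
n(SiO2) = (1/1) × 28.34 = 28.34 mol
mass = 28.34 × 60.08 = 1703 g

1703 g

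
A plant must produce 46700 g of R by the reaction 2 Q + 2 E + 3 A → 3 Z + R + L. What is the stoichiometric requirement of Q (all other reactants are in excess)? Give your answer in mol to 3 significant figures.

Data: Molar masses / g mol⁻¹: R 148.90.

n(R) = 46700 / 148.90 = 313.6 mol
n(Q) = (2/1) × 313.6 = 627.2 mol

627 mol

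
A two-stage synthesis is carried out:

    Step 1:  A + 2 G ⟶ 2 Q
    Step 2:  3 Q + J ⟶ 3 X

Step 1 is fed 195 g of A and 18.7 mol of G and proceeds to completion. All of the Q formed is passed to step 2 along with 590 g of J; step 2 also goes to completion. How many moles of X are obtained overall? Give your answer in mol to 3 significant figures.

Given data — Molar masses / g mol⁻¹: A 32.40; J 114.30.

Step 1:
n(A) = 195.0 / 32.40 = 6.019 mol
n(G) = 18.70 mol
n/ν for A = 6.019/1 = 6.019
n/ν for G = 18.70/2 = 9.350
Smallest n/ν is A → limiting reagent.
n(Q) produced = (2/1) × 6.019 = 12.04 mol
Step 2:
n(Q) available = 12.04 mol
n(J) = 590.0 / 114.30 = 5.162 mol
n/ν for Q = 12.04/3 = 4.013
n/ν for J = 5.162/1 = 5.162
Smallest n/ν is Q → limiting reagent.
n(X) = (3/3) × 12.04 = 12.04 mol

12.0 mol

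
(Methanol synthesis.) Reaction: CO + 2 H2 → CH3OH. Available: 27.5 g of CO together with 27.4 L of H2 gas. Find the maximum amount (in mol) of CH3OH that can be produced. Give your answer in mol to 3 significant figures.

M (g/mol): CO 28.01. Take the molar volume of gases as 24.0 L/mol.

0.571 mol

n(CO) = 27.50 / 28.01 = 0.9818 mol
n(H2) = 27.40 / 24.0 = 1.142 mol
n/ν → CO: 0.9818, H2: 0.5710; H2 is limiting.
n(CH3OH) = (1/2) × 1.142 = 0.5710 mol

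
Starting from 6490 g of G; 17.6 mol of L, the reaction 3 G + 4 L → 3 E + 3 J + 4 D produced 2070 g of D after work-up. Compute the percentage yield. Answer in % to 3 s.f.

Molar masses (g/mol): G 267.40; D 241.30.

n(G) = 6490 / 267.40 = 24.27 mol
n(L) = 17.60 mol
n/ν for G = 24.27/3 = 8.090
n/ν for L = 17.60/4 = 4.400
Smallest n/ν is L → limiting reagent.
theoretical n(D) = (4/4) × 17.60 = 17.60 mol → 4247 g
% yield = 2070 / 4247 × 100 = 48.74 %

48.7 %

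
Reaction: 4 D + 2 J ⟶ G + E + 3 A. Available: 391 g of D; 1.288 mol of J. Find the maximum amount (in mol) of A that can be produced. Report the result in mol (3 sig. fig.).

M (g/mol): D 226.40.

n(D) = 391.0 / 226.40 = 1.727 mol
n(J) = 1.288 mol
n/ν → D: 0.4318, J: 0.6440; D is limiting.
n(A) = (3/4) × 1.727 = 1.295 mol

1.30 mol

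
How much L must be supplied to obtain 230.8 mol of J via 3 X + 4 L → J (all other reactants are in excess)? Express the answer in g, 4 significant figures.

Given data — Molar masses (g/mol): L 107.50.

99240 g

n(J) = 230.8 mol
n(L) = (4/1) × 230.8 = 923.2 mol
mass = 923.2 × 107.50 = 99240 g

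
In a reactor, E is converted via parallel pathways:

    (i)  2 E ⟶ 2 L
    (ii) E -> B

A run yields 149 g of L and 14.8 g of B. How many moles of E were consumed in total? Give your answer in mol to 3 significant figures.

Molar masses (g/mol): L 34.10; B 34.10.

n(L) = 149 / 34.10 = 4.370 mol
n(B) = 14.8 / 34.10 = 0.4340 mol
n(E) via (i) = (2/2)×4.370 = 4.370 mol
n(E) via (ii) = (1/1)×0.4340 = 0.4340 mol
total n(E) = 4.370 + 0.4340 = 4.804 mol

4.80 mol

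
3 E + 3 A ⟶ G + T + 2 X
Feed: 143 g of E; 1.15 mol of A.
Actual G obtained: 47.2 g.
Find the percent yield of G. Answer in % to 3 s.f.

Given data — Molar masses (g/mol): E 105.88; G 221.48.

n(E) = 143.0 / 105.88 = 1.351 mol
n(A) = 1.150 mol
n/ν for E = 1.351/3 = 0.4503
n/ν for A = 1.150/3 = 0.3833
Smallest n/ν is A → limiting reagent.
theoretical n(G) = (1/3) × 1.150 = 0.3833 mol → 84.89 g
% yield = 47.2 / 84.89 × 100 = 55.60 %

55.6 %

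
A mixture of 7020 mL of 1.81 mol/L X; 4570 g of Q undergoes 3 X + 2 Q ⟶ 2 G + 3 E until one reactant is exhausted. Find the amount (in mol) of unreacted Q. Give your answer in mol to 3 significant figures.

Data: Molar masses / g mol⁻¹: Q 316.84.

5.95 mol

n(X) = 1.81 × 7020/1000 = 12.71 mol
n(Q) = 4570 / 316.84 = 14.42 mol
n/ν → X: 4.237, Q: 7.210; X is limiting.
Q consumed = (2/3) × 12.71 = 8.473 mol
Q remaining = 14.42 − 8.473 = 5.947 mol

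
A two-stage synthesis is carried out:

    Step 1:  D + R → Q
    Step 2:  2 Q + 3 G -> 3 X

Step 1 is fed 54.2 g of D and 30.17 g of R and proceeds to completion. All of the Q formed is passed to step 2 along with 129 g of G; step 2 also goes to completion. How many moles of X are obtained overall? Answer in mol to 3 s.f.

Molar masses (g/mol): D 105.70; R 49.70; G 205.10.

Step 1:
n(D) = 54.20 / 105.70 = 0.5128 mol
n(R) = 30.17 / 49.70 = 0.6070 mol
n/ν → D: 0.5128, R: 0.6070; D is limiting.
n(Q) produced = (1/1) × 0.5128 = 0.5128 mol
Step 2:
n(Q) available = 0.5128 mol
n(G) = 129.0 / 205.10 = 0.6290 mol
n/ν → Q: 0.2564, G: 0.2097; G is limiting.
n(X) = (3/3) × 0.6290 = 0.6290 mol

0.629 mol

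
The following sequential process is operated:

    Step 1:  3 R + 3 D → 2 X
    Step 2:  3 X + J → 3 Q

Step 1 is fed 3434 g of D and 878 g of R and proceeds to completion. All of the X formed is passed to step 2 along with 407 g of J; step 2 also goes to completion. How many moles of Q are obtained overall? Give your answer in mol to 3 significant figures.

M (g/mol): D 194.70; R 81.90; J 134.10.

Step 1:
n(D) = 3434 / 194.70 = 17.64 mol
n(R) = 878.0 / 81.90 = 10.72 mol
n/ν for D = 17.64/3 = 5.880
n/ν for R = 10.72/3 = 3.573
Smallest n/ν is R → limiting reagent.
n(X) produced = (2/3) × 10.72 = 7.147 mol
Step 2:
n(X) available = 7.147 mol
n(J) = 407.0 / 134.10 = 3.035 mol
n/ν for X = 7.147/3 = 2.382
n/ν for J = 3.035/1 = 3.035
Smallest n/ν is X → limiting reagent.
n(Q) = (3/3) × 7.147 = 7.147 mol

7.15 mol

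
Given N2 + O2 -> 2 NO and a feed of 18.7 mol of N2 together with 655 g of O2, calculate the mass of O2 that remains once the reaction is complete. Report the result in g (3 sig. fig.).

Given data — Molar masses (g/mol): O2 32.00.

n(N2) = 18.70 mol
n(O2) = 655.0 / 32.00 = 20.47 mol
n/ν → N2: 18.70, O2: 20.47; N2 is limiting.
O2 consumed = (1/1) × 18.70 = 18.70 mol
O2 remaining = 20.47 − 18.70 = 1.770 mol
mass = 1.770 × 32.00 = 56.64 g

56.6 g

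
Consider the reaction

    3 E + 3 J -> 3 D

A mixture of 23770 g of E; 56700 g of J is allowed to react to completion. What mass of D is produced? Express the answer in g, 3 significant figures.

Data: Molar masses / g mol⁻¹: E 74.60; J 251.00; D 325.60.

n(E) = 23770 / 74.60 = 318.6 mol
n(J) = 56700 / 251.00 = 225.9 mol
n/ν for E = 318.6/3 = 106.2
n/ν for J = 225.9/3 = 75.30
Smallest n/ν is J → limiting reagent.
n(D) = (3/3) × 225.9 = 225.9 mol
mass = 225.9 × 325.60 = 73550 g

73600 g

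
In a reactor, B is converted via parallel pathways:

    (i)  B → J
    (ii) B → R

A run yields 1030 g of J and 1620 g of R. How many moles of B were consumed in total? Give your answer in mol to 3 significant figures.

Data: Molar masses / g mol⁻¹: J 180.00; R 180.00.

n(J) = 1030 / 180.00 = 5.722 mol
n(R) = 1620 / 180.00 = 9.000 mol
n(B) via (i) = (1/1)×5.722 = 5.722 mol
n(B) via (ii) = (1/1)×9.000 = 9.000 mol
total n(B) = 5.722 + 9.000 = 14.72 mol

14.7 mol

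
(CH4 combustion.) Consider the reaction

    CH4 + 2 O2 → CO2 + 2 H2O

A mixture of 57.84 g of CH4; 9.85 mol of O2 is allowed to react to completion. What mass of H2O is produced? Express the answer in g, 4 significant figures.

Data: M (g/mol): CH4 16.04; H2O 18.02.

130.0 g

n(CH4) = 57.84 / 16.04 = 3.606 mol
n(O2) = 9.850 mol
n/ν for CH4 = 3.606/1 = 3.606
n/ν for O2 = 9.850/2 = 4.925
Smallest n/ν is CH4 → limiting reagent.
n(H2O) = (2/1) × 3.606 = 7.212 mol
mass = 7.212 × 18.02 = 130.0 g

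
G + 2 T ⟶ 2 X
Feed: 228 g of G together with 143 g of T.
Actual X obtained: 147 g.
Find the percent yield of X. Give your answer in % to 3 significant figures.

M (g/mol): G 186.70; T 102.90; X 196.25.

53.9 %

n(G) = 228.0 / 186.70 = 1.221 mol
n(T) = 143.0 / 102.90 = 1.390 mol
n/ν for G = 1.221/1 = 1.221
n/ν for T = 1.390/2 = 0.6950
Smallest n/ν is T → limiting reagent.
theoretical n(X) = (2/2) × 1.390 = 1.390 mol → 272.8 g
% yield = 147 / 272.8 × 100 = 53.89 %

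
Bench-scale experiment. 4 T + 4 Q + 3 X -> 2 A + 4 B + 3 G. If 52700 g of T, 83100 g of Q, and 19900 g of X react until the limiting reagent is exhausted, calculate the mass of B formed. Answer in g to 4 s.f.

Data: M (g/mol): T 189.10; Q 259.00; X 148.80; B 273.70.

48800 g

n(T) = 52700 / 189.10 = 278.7 mol
n(Q) = 83100 / 259.00 = 320.8 mol
n(X) = 19900 / 148.80 = 133.7 mol
n/ν → T: 69.68, Q: 80.20, X: 44.57; X is limiting.
n(B) = (4/3) × 133.7 = 178.3 mol
mass = 178.3 × 273.70 = 48800 g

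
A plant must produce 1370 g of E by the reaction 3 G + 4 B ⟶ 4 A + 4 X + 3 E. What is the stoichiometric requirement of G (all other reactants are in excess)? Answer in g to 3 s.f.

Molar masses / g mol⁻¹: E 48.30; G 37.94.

n(E) = 1370 / 48.30 = 28.36 mol
n(G) = (3/3) × 28.36 = 28.36 mol
mass = 28.36 × 37.94 = 1076 g

1080 g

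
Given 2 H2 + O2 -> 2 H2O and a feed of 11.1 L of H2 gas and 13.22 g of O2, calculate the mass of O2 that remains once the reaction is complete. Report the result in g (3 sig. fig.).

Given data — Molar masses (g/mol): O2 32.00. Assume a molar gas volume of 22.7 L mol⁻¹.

5.40 g

n(H2) = 11.10 / 22.7 = 0.4890 mol
n(O2) = 13.22 / 32.00 = 0.4131 mol
n/ν for H2 = 0.4890/2 = 0.2445
n/ν for O2 = 0.4131/1 = 0.4131
Smallest n/ν is H2 → limiting reagent.
O2 consumed = (1/2) × 0.4890 = 0.2445 mol
O2 remaining = 0.4131 − 0.2445 = 0.1686 mol
mass = 0.1686 × 32.00 = 5.395 g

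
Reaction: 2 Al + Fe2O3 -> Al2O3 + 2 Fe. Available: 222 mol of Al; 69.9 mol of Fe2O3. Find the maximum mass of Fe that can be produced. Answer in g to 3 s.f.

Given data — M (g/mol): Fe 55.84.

n(Al) = 222.0 mol
n(Fe2O3) = 69.90 mol
n/ν for Al = 222.0/2 = 111.0
n/ν for Fe2O3 = 69.90/1 = 69.90
Smallest n/ν is Fe2O3 → limiting reagent.
n(Fe) = (2/1) × 69.90 = 139.8 mol
mass = 139.8 × 55.84 = 7806 g

7810 g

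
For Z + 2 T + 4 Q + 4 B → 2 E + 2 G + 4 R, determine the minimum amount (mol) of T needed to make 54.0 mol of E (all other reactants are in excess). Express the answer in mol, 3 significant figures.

n(E) = 54.00 mol
n(T) = (2/2) × 54.00 = 54.00 mol

54.0 mol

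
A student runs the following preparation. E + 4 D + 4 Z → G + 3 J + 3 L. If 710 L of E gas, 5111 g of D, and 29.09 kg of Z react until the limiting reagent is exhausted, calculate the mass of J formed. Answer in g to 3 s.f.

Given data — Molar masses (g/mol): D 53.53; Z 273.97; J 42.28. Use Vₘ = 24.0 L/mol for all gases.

3030 g

n(E) = 710.0 / 24.0 = 29.58 mol
n(D) = 5111 / 53.53 = 95.48 mol
n(Z) = 29.09×1000 / 273.97 = 106.2 mol
n/ν for E = 29.58/1 = 29.58
n/ν for D = 95.48/4 = 23.87
n/ν for Z = 106.2/4 = 26.55
Smallest n/ν is D → limiting reagent.
n(J) = (3/4) × 95.48 = 71.61 mol
mass = 71.61 × 42.28 = 3028 g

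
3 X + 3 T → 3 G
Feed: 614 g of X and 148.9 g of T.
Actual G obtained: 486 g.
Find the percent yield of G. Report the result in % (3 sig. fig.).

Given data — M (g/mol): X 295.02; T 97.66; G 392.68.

81.2 %

n(X) = 614.0 / 295.02 = 2.081 mol
n(T) = 148.9 / 97.66 = 1.525 mol
n/ν for X = 2.081/3 = 0.6937
n/ν for T = 1.525/3 = 0.5083
Smallest n/ν is T → limiting reagent.
theoretical n(G) = (3/3) × 1.525 = 1.525 mol → 598.8 g
% yield = 486 / 598.8 × 100 = 81.16 %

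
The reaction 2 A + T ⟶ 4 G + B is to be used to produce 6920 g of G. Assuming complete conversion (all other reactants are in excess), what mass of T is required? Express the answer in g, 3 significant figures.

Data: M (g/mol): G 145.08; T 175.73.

2100 g

n(G) = 6920 / 145.08 = 47.70 mol
n(T) = (1/4) × 47.70 = 11.93 mol
mass = 11.93 × 175.73 = 2096 g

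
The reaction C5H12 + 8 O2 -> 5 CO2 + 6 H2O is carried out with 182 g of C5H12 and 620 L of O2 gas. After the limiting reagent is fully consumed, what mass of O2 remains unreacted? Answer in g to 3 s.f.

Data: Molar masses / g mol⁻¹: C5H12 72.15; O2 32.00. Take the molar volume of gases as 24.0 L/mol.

n(C5H12) = 182.0 / 72.15 = 2.523 mol
n(O2) = 620.0 / 24.0 = 25.83 mol
n/ν for C5H12 = 2.523/1 = 2.523
n/ν for O2 = 25.83/8 = 3.229
Smallest n/ν is C5H12 → limiting reagent.
O2 consumed = (8/1) × 2.523 = 20.18 mol
O2 remaining = 25.83 − 20.18 = 5.650 mol
mass = 5.650 × 32.00 = 180.8 g

181 g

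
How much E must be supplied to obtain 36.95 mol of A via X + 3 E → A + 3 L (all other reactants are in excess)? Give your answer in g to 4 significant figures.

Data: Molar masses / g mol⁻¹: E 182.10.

n(A) = 36.95 mol
n(E) = (3/1) × 36.95 = 110.9 mol
mass = 110.9 × 182.10 = 20190 g

20190 g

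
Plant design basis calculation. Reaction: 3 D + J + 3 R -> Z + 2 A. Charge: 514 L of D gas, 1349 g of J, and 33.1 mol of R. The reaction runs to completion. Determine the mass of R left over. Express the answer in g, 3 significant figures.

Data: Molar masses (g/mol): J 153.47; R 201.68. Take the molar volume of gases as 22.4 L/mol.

n(D) = 514.0 / 22.4 = 22.95 mol
n(J) = 1349 / 153.47 = 8.790 mol
n(R) = 33.10 mol
n/ν for D = 22.95/3 = 7.650
n/ν for J = 8.790/1 = 8.790
n/ν for R = 33.10/3 = 11.03
Smallest n/ν is D → limiting reagent.
R consumed = (3/3) × 22.95 = 22.95 mol
R remaining = 33.10 − 22.95 = 10.15 mol
mass = 10.15 × 201.68 = 2047 g

2050 g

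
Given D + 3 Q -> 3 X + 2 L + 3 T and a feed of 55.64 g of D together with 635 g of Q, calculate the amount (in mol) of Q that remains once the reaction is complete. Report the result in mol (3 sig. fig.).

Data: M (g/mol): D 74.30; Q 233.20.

0.476 mol

n(D) = 55.64 / 74.30 = 0.7489 mol
n(Q) = 635.0 / 233.20 = 2.723 mol
n/ν → D: 0.7489, Q: 0.9077; D is limiting.
Q consumed = (3/1) × 0.7489 = 2.247 mol
Q remaining = 2.723 − 2.247 = 0.4760 mol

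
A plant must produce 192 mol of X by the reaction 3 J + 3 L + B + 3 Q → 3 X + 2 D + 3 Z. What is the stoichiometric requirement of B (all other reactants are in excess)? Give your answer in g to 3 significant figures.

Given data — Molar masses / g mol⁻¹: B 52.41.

3350 g

n(X) = 192.0 mol
n(B) = (1/3) × 192.0 = 64.00 mol
mass = 64.00 × 52.41 = 3354 g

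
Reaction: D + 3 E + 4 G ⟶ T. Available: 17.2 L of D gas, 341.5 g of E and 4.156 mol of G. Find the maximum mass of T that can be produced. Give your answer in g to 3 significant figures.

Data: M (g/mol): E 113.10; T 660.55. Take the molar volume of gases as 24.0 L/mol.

n(D) = 17.20 / 24.0 = 0.7167 mol
n(E) = 341.5 / 113.10 = 3.019 mol
n(G) = 4.156 mol
n/ν for D = 0.7167/1 = 0.7167
n/ν for E = 3.019/3 = 1.006
n/ν for G = 4.156/4 = 1.039
Smallest n/ν is D → limiting reagent.
n(T) = (1/1) × 0.7167 = 0.7167 mol
mass = 0.7167 × 660.55 = 473.4 g

473 g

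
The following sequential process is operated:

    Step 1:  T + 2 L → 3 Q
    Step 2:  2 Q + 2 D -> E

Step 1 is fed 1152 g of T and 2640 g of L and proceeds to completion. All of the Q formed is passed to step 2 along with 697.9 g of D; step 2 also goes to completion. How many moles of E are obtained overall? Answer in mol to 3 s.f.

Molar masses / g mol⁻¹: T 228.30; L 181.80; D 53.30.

6.55 mol

Step 1:
n(T) = 1152 / 228.30 = 5.046 mol
n(L) = 2640 / 181.80 = 14.52 mol
n/ν → T: 5.046, L: 7.260; T is limiting.
n(Q) produced = (3/1) × 5.046 = 15.14 mol
Step 2:
n(Q) available = 15.14 mol
n(D) = 697.9 / 53.30 = 13.09 mol
n/ν → Q: 7.570, D: 6.545; D is limiting.
n(E) = (1/2) × 13.09 = 6.545 mol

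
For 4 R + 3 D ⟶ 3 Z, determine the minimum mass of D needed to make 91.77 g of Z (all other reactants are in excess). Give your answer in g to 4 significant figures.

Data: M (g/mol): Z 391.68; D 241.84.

n(Z) = 91.77 / 391.68 = 0.2343 mol
n(D) = (3/3) × 0.2343 = 0.2343 mol
mass = 0.2343 × 241.84 = 56.66 g

56.66 g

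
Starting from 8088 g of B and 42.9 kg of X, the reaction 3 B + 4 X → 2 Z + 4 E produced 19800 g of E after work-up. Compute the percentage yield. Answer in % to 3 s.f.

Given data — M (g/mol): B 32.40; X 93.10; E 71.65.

83.0 %

n(B) = 8088 / 32.40 = 249.6 mol
n(X) = 42.90×1000 / 93.10 = 460.8 mol
n/ν → B: 83.20, X: 115.2; B is limiting.
theoretical n(E) = (4/3) × 249.6 = 332.8 mol → 23850 g
% yield = 19800 / 23850 × 100 = 83.02 %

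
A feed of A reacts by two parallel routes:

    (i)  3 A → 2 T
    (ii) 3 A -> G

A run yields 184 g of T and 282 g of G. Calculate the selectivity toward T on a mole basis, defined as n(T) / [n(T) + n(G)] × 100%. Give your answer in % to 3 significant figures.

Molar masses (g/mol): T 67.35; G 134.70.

56.6 %

n(T) = 184 / 67.35 = 2.732 mol
n(G) = 282 / 134.70 = 2.094 mol
selectivity = 2.732/(2.732+2.094) × 100 = 56.61 %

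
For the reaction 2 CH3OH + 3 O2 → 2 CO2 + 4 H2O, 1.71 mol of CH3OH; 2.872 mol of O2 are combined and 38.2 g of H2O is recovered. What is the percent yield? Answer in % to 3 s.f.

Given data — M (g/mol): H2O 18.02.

n(CH3OH) = 1.710 mol
n(O2) = 2.872 mol
n/ν → CH3OH: 0.8550, O2: 0.9573; CH3OH is limiting.
theoretical n(H2O) = (4/2) × 1.710 = 3.420 mol → 61.63 g
% yield = 38.2 / 61.63 × 100 = 61.98 %

62.0 %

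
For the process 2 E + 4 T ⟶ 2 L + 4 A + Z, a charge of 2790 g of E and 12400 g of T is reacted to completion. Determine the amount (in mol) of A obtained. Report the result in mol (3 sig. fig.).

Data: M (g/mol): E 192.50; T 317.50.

n(E) = 2790 / 192.50 = 14.49 mol
n(T) = 12400 / 317.50 = 39.06 mol
n/ν for E = 14.49/2 = 7.245
n/ν for T = 39.06/4 = 9.765
Smallest n/ν is E → limiting reagent.
n(A) = (4/2) × 14.49 = 28.98 mol

29.0 mol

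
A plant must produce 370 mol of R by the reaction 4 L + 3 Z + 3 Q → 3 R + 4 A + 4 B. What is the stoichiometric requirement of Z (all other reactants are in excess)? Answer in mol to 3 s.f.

n(R) = 370.0 mol
n(Z) = (3/3) × 370.0 = 370.0 mol

370 mol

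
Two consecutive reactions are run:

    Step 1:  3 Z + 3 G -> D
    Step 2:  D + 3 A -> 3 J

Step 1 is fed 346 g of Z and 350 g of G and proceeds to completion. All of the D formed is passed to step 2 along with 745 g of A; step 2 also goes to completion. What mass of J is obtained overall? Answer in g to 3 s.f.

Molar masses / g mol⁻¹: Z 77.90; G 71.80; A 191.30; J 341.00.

Step 1:
n(Z) = 346.0 / 77.90 = 4.442 mol
n(G) = 350.0 / 71.80 = 4.875 mol
n/ν for Z = 4.442/3 = 1.481
n/ν for G = 4.875/3 = 1.625
Smallest n/ν is Z → limiting reagent.
n(D) produced = (1/3) × 4.442 = 1.481 mol
Step 2:
n(D) available = 1.481 mol
n(A) = 745.0 / 191.30 = 3.894 mol
n/ν for D = 1.481/1 = 1.481
n/ν for A = 3.894/3 = 1.298
Smallest n/ν is A → limiting reagent.
n(J) = (3/3) × 3.894 = 3.894 mol
mass = 3.894 × 341.00 = 1328 g

1330 g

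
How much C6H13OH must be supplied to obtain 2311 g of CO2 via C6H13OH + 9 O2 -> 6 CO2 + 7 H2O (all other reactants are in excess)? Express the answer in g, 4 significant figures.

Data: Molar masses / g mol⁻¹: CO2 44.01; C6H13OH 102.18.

894.3 g

n(CO2) = 2311 / 44.01 = 52.51 mol
n(C6H13OH) = (1/6) × 52.51 = 8.752 mol
mass = 8.752 × 102.18 = 894.3 g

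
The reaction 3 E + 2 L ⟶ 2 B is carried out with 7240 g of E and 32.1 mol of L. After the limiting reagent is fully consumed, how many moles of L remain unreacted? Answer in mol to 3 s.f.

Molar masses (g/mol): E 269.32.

n(E) = 7240 / 269.32 = 26.88 mol
n(L) = 32.10 mol
n/ν for E = 26.88/3 = 8.960
n/ν for L = 32.10/2 = 16.05
Smallest n/ν is E → limiting reagent.
L consumed = (2/3) × 26.88 = 17.92 mol
L remaining = 32.10 − 17.92 = 14.18 mol

14.2 mol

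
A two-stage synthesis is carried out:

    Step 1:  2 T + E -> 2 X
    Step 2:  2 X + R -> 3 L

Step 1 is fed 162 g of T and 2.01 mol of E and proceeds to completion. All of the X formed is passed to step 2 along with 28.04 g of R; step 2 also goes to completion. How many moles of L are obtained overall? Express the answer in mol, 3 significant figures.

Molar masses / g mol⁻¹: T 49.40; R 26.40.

3.19 mol

Step 1:
n(T) = 162.0 / 49.40 = 3.279 mol
n(E) = 2.010 mol
n/ν for T = 3.279/2 = 1.640
n/ν for E = 2.010/1 = 2.010
Smallest n/ν is T → limiting reagent.
n(X) produced = (2/2) × 3.279 = 3.279 mol
Step 2:
n(X) available = 3.279 mol
n(R) = 28.04 / 26.40 = 1.062 mol
n/ν for X = 3.279/2 = 1.640
n/ν for R = 1.062/1 = 1.062
Smallest n/ν is R → limiting reagent.
n(L) = (3/1) × 1.062 = 3.186 mol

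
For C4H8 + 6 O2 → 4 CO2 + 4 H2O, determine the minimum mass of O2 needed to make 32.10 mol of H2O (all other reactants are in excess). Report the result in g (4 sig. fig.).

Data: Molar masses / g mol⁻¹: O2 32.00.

n(H2O) = 32.10 mol
n(O2) = (6/4) × 32.10 = 48.15 mol
mass = 48.15 × 32.00 = 1541 g

1541 g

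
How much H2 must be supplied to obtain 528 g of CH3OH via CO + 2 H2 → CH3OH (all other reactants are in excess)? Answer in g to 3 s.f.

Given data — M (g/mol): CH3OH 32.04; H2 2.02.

66.6 g

n(CH3OH) = 528 / 32.04 = 16.48 mol
n(H2) = (2/1) × 16.48 = 32.96 mol
mass = 32.96 × 2.02 = 66.58 g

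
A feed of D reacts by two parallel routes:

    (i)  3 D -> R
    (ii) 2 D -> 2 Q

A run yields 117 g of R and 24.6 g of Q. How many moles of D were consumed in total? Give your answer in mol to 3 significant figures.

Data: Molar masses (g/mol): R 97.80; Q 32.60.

4.34 mol

n(R) = 117 / 97.80 = 1.196 mol
n(Q) = 24.6 / 32.60 = 0.7546 mol
n(D) via (i) = (3/1)×1.196 = 3.588 mol
n(D) via (ii) = (2/2)×0.7546 = 0.7546 mol
total n(D) = 3.588 + 0.7546 = 4.343 mol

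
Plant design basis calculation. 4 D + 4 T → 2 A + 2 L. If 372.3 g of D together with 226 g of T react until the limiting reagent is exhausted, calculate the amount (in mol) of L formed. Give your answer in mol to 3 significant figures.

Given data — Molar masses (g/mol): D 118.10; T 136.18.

n(D) = 372.3 / 118.10 = 3.152 mol
n(T) = 226.0 / 136.18 = 1.660 mol
n/ν → D: 0.7880, T: 0.4150; T is limiting.
n(L) = (2/4) × 1.660 = 0.8300 mol

0.830 mol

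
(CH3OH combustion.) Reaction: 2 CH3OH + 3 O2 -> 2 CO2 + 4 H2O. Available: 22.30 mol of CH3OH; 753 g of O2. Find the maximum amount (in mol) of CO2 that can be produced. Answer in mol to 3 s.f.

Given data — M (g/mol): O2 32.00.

15.7 mol

n(CH3OH) = 22.30 mol
n(O2) = 753.0 / 32.00 = 23.53 mol
n/ν for CH3OH = 22.30/2 = 11.15
n/ν for O2 = 23.53/3 = 7.843
Smallest n/ν is O2 → limiting reagent.
n(CO2) = (2/3) × 23.53 = 15.69 mol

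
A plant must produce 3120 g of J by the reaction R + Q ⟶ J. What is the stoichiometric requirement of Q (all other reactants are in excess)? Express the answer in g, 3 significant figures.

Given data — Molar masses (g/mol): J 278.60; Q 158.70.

n(J) = 3120 / 278.60 = 11.20 mol
n(Q) = (1/1) × 11.20 = 11.20 mol
mass = 11.20 × 158.70 = 1777 g

1780 g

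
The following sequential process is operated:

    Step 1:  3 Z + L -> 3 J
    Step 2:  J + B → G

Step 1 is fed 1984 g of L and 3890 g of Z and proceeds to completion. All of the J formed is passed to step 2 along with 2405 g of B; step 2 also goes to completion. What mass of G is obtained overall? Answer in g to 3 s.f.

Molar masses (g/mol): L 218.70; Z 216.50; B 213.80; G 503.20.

5660 g

Step 1:
n(L) = 1984 / 218.70 = 9.072 mol
n(Z) = 3890 / 216.50 = 17.97 mol
n/ν for L = 9.072/1 = 9.072
n/ν for Z = 17.97/3 = 5.990
Smallest n/ν is Z → limiting reagent.
n(J) produced = (3/3) × 17.97 = 17.97 mol
Step 2:
n(J) available = 17.97 mol
n(B) = 2405 / 213.80 = 11.25 mol
n/ν for J = 17.97/1 = 17.97
n/ν for B = 11.25/1 = 11.25
Smallest n/ν is B → limiting reagent.
n(G) = (1/1) × 11.25 = 11.25 mol
mass = 11.25 × 503.20 = 5661 g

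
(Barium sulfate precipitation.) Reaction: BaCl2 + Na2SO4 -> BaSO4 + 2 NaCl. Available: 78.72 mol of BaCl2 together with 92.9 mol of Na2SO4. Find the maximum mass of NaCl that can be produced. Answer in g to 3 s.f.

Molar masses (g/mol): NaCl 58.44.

9200 g

n(BaCl2) = 78.72 mol
n(Na2SO4) = 92.90 mol
n/ν for BaCl2 = 78.72/1 = 78.72
n/ν for Na2SO4 = 92.90/1 = 92.90
Smallest n/ν is BaCl2 → limiting reagent.
n(NaCl) = (2/1) × 78.72 = 157.4 mol
mass = 157.4 × 58.44 = 9198 g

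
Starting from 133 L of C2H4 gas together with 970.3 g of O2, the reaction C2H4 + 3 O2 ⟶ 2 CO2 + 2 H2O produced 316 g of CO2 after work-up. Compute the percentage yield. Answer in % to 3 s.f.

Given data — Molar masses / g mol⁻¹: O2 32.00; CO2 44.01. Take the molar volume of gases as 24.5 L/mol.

n(C2H4) = 133.0 / 24.5 = 5.429 mol
n(O2) = 970.3 / 32.00 = 30.32 mol
n/ν → C2H4: 5.429, O2: 10.11; C2H4 is limiting.
theoretical n(CO2) = (2/1) × 5.429 = 10.86 mol → 477.9 g
% yield = 316 / 477.9 × 100 = 66.12 %

66.1 %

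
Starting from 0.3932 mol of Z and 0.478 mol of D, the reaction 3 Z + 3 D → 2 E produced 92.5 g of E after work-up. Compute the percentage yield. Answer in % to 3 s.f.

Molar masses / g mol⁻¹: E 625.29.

56.4 %

n(Z) = 0.3932 mol
n(D) = 0.4780 mol
n/ν for Z = 0.3932/3 = 0.1311
n/ν for D = 0.4780/3 = 0.1593
Smallest n/ν is Z → limiting reagent.
theoretical n(E) = (2/3) × 0.3932 = 0.2621 mol → 163.9 g
% yield = 92.5 / 163.9 × 100 = 56.44 %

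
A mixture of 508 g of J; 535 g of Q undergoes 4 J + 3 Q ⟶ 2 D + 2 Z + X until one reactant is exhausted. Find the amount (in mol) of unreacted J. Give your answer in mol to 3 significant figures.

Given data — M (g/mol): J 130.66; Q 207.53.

n(J) = 508.0 / 130.66 = 3.888 mol
n(Q) = 535.0 / 207.53 = 2.578 mol
n/ν for J = 3.888/4 = 0.9720
n/ν for Q = 2.578/3 = 0.8593
Smallest n/ν is Q → limiting reagent.
J consumed = (4/3) × 2.578 = 3.437 mol
J remaining = 3.888 − 3.437 = 0.4510 mol

0.451 mol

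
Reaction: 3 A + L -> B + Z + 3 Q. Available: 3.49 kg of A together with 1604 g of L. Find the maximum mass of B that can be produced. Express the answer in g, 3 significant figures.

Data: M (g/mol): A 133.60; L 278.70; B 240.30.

1380 g

n(A) = 3.490×1000 / 133.60 = 26.12 mol
n(L) = 1604 / 278.70 = 5.755 mol
n/ν → A: 8.707, L: 5.755; L is limiting.
n(B) = (1/1) × 5.755 = 5.755 mol
mass = 5.755 × 240.30 = 1383 g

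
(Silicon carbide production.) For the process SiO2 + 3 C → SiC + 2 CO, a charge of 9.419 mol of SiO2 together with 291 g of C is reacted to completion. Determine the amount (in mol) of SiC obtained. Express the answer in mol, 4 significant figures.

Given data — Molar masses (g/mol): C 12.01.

8.077 mol

n(SiO2) = 9.419 mol
n(C) = 291.0 / 12.01 = 24.23 mol
n/ν for SiO2 = 9.419/1 = 9.419
n/ν for C = 24.23/3 = 8.077
Smallest n/ν is C → limiting reagent.
n(SiC) = (1/3) × 24.23 = 8.077 mol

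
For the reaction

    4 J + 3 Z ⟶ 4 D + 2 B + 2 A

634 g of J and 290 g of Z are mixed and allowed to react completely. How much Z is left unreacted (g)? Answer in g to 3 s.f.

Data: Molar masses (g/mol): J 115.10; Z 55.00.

62.8 g

n(J) = 634.0 / 115.10 = 5.508 mol
n(Z) = 290.0 / 55.00 = 5.273 mol
n/ν → J: 1.377, Z: 1.758; J is limiting.
Z consumed = (3/4) × 5.508 = 4.131 mol
Z remaining = 5.273 − 4.131 = 1.142 mol
mass = 1.142 × 55.00 = 62.81 g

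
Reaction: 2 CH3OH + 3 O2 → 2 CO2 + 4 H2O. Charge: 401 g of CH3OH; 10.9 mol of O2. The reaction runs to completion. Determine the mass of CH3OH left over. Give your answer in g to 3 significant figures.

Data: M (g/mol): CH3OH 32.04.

168 g

n(CH3OH) = 401.0 / 32.04 = 12.52 mol
n(O2) = 10.90 mol
n/ν for CH3OH = 12.52/2 = 6.260
n/ν for O2 = 10.90/3 = 3.633
Smallest n/ν is O2 → limiting reagent.
CH3OH consumed = (2/3) × 10.90 = 7.267 mol
CH3OH remaining = 12.52 − 7.267 = 5.253 mol
mass = 5.253 × 32.04 = 168.3 g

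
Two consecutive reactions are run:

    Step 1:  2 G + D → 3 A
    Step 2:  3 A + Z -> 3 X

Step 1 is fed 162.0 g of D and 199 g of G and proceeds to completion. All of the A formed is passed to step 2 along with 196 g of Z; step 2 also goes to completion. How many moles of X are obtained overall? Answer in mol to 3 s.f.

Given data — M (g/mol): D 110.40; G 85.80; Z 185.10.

Step 1:
n(D) = 162.0 / 110.40 = 1.467 mol
n(G) = 199.0 / 85.80 = 2.319 mol
n/ν for D = 1.467/1 = 1.467
n/ν for G = 2.319/2 = 1.160
Smallest n/ν is G → limiting reagent.
n(A) produced = (3/2) × 2.319 = 3.479 mol
Step 2:
n(A) available = 3.479 mol
n(Z) = 196.0 / 185.10 = 1.059 mol
n/ν for A = 3.479/3 = 1.160
n/ν for Z = 1.059/1 = 1.059
Smallest n/ν is Z → limiting reagent.
n(X) = (3/1) × 1.059 = 3.177 mol

3.18 mol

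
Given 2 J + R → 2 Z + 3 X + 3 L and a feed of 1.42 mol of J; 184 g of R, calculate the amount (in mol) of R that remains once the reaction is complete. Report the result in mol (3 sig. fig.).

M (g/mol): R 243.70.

0.0450 mol

n(J) = 1.420 mol
n(R) = 184.0 / 243.70 = 0.7550 mol
n/ν for J = 1.420/2 = 0.7100
n/ν for R = 0.7550/1 = 0.7550
Smallest n/ν is J → limiting reagent.
R consumed = (1/2) × 1.420 = 0.7100 mol
R remaining = 0.7550 − 0.7100 = 0.04500 mol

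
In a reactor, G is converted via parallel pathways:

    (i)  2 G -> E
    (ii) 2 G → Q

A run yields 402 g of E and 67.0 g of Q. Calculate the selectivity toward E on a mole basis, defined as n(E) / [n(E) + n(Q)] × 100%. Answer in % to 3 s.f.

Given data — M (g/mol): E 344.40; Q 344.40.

85.7 %

n(E) = 402 / 344.40 = 1.167 mol
n(Q) = 67.0 / 344.40 = 0.1945 mol
selectivity = 1.167/(1.167+0.1945) × 100 = 85.71 %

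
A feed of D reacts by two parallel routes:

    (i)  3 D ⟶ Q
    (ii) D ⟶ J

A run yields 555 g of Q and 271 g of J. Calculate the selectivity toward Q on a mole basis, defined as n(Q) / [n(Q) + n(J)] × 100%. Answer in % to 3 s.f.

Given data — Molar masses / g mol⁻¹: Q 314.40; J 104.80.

40.6 %

n(Q) = 555 / 314.40 = 1.765 mol
n(J) = 271 / 104.80 = 2.586 mol
selectivity = 1.765/(1.765+2.586) × 100 = 40.57 %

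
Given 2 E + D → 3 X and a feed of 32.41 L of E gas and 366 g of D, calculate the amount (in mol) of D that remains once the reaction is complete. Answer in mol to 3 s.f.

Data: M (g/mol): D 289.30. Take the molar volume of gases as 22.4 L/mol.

n(E) = 32.41 / 22.4 = 1.447 mol
n(D) = 366.0 / 289.30 = 1.265 mol
n/ν → E: 0.7235, D: 1.265; E is limiting.
D consumed = (1/2) × 1.447 = 0.7235 mol
D remaining = 1.265 − 0.7235 = 0.5415 mol

0.542 mol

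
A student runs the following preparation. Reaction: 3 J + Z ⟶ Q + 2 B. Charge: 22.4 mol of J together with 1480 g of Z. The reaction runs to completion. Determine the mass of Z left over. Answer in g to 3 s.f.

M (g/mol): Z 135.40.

469 g

n(J) = 22.40 mol
n(Z) = 1480 / 135.40 = 10.93 mol
n/ν → J: 7.467, Z: 10.93; J is limiting.
Z consumed = (1/3) × 22.40 = 7.467 mol
Z remaining = 10.93 − 7.467 = 3.463 mol
mass = 3.463 × 135.40 = 468.9 g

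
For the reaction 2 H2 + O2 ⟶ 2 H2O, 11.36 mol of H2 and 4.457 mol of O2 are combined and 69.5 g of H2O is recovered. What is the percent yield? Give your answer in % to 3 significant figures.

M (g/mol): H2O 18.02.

43.3 %

n(H2) = 11.36 mol
n(O2) = 4.457 mol
n/ν → H2: 5.680, O2: 4.457; O2 is limiting.
theoretical n(H2O) = (2/1) × 4.457 = 8.914 mol → 160.6 g
% yield = 69.5 / 160.6 × 100 = 43.28 %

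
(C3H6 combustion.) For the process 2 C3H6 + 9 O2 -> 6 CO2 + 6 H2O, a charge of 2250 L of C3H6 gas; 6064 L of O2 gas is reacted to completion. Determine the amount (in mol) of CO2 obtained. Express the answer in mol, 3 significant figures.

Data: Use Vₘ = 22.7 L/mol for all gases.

n(C3H6) = 2250 / 22.7 = 99.12 mol
n(O2) = 6064 / 22.7 = 267.1 mol
n/ν for C3H6 = 99.12/2 = 49.56
n/ν for O2 = 267.1/9 = 29.68
Smallest n/ν is O2 → limiting reagent.
n(CO2) = (6/9) × 267.1 = 178.1 mol

178 mol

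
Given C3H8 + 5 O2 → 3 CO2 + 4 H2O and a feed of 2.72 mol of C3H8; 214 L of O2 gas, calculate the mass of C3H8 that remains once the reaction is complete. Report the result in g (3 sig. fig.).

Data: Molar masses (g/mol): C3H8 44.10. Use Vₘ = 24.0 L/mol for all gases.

n(C3H8) = 2.720 mol
n(O2) = 214.0 / 24.0 = 8.917 mol
n/ν → C3H8: 2.720, O2: 1.783; O2 is limiting.
C3H8 consumed = (1/5) × 8.917 = 1.783 mol
C3H8 remaining = 2.720 − 1.783 = 0.9370 mol
mass = 0.9370 × 44.10 = 41.32 g

41.3 g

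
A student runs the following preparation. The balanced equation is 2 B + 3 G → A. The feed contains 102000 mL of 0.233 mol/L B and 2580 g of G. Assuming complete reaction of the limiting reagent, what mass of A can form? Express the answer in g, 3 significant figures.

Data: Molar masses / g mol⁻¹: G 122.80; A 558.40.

n(B) = 0.233 × 102000/1000 = 23.77 mol
n(G) = 2580 / 122.80 = 21.01 mol
n/ν → B: 11.89, G: 7.003; G is limiting.
n(A) = (1/3) × 21.01 = 7.003 mol
mass = 7.003 × 558.40 = 3910 g

3910 g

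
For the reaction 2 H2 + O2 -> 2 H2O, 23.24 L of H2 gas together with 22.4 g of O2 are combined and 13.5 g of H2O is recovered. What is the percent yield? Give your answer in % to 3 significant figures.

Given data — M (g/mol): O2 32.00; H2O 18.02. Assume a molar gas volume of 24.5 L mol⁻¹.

79.0 %

n(H2) = 23.24 / 24.5 = 0.9486 mol
n(O2) = 22.40 / 32.00 = 0.7000 mol
n/ν for H2 = 0.9486/2 = 0.4743
n/ν for O2 = 0.7000/1 = 0.7000
Smallest n/ν is H2 → limiting reagent.
theoretical n(H2O) = (2/2) × 0.9486 = 0.9486 mol → 17.09 g
% yield = 13.5 / 17.09 × 100 = 78.99 %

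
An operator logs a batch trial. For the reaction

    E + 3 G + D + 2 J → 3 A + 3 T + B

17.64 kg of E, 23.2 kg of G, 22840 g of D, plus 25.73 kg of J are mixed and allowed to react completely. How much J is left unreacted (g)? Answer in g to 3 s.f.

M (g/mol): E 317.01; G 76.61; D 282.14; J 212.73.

n(E) = 17.64×1000 / 317.01 = 55.64 mol
n(G) = 23.20×1000 / 76.61 = 302.8 mol
n(D) = 22840 / 282.14 = 80.95 mol
n(J) = 25.73×1000 / 212.73 = 121.0 mol
n/ν → E: 55.64, G: 100.9, D: 80.95, J: 60.50; E is limiting.
J consumed = (2/1) × 55.64 = 111.3 mol
J remaining = 121.0 − 111.3 = 9.700 mol
mass = 9.700 × 212.73 = 2063 g

2060 g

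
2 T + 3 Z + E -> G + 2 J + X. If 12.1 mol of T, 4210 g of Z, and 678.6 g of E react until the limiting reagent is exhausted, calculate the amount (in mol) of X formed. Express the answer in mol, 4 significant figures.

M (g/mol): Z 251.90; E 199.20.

3.407 mol

n(T) = 12.10 mol
n(Z) = 4210 / 251.90 = 16.71 mol
n(E) = 678.6 / 199.20 = 3.407 mol
n/ν for T = 12.10/2 = 6.050
n/ν for Z = 16.71/3 = 5.570
n/ν for E = 3.407/1 = 3.407
Smallest n/ν is E → limiting reagent.
n(X) = (1/1) × 3.407 = 3.407 mol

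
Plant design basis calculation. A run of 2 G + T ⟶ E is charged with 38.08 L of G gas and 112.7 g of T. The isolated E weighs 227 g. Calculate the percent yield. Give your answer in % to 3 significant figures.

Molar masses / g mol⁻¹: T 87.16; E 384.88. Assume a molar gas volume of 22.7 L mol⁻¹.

n(G) = 38.08 / 22.7 = 1.678 mol
n(T) = 112.7 / 87.16 = 1.293 mol
n/ν for G = 1.678/2 = 0.8390
n/ν for T = 1.293/1 = 1.293
Smallest n/ν is G → limiting reagent.
theoretical n(E) = (1/2) × 1.678 = 0.8390 mol → 322.9 g
% yield = 227 / 322.9 × 100 = 70.30 %

70.3 %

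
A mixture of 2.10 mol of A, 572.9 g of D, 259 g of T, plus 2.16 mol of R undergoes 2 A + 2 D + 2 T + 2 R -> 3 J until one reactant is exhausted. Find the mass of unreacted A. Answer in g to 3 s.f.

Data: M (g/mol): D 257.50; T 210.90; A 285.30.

n(A) = 2.100 mol
n(D) = 572.9 / 257.50 = 2.225 mol
n(T) = 259.0 / 210.90 = 1.228 mol
n(R) = 2.160 mol
n/ν → A: 1.050, D: 1.113, T: 0.6140, R: 1.080; T is limiting.
A consumed = (2/2) × 1.228 = 1.228 mol
A remaining = 2.100 − 1.228 = 0.8720 mol
mass = 0.8720 × 285.30 = 248.8 g

249 g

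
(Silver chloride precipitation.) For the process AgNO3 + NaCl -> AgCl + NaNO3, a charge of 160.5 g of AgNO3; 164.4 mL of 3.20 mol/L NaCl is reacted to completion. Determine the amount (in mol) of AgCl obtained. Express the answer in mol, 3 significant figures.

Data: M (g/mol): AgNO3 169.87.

n(AgNO3) = 160.5 / 169.87 = 0.9448 mol
n(NaCl) = 3.20 × 164.4/1000 = 0.5261 mol
n/ν for AgNO3 = 0.9448/1 = 0.9448
n/ν for NaCl = 0.5261/1 = 0.5261
Smallest n/ν is NaCl → limiting reagent.
n(AgCl) = (1/1) × 0.5261 = 0.5261 mol

0.526 mol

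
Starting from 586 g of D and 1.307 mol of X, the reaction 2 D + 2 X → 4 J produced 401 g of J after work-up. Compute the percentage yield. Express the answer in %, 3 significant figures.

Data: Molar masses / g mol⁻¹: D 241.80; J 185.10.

82.9 %

n(D) = 586.0 / 241.80 = 2.423 mol
n(X) = 1.307 mol
n/ν for D = 2.423/2 = 1.212
n/ν for X = 1.307/2 = 0.6535
Smallest n/ν is X → limiting reagent.
theoretical n(J) = (4/2) × 1.307 = 2.614 mol → 483.9 g
% yield = 401 / 483.9 × 100 = 82.87 %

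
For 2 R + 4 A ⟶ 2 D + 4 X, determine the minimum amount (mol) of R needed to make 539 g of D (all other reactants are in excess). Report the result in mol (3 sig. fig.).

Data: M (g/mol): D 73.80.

7.30 mol

n(D) = 539 / 73.80 = 7.304 mol
n(R) = (2/2) × 7.304 = 7.304 mol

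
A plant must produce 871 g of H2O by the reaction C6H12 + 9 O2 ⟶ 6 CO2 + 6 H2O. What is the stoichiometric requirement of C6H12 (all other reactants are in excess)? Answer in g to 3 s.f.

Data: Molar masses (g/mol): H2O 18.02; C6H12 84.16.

678 g

n(H2O) = 871 / 18.02 = 48.34 mol
n(C6H12) = (1/6) × 48.34 = 8.057 mol
mass = 8.057 × 84.16 = 678.1 g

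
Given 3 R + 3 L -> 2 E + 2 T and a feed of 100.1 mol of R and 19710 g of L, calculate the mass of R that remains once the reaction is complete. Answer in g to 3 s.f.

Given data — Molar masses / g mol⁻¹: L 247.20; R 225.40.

4590 g

n(R) = 100.1 mol
n(L) = 19710 / 247.20 = 79.73 mol
n/ν → R: 33.37, L: 26.58; L is limiting.
R consumed = (3/3) × 79.73 = 79.73 mol
R remaining = 100.1 − 79.73 = 20.37 mol
mass = 20.37 × 225.40 = 4591 g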